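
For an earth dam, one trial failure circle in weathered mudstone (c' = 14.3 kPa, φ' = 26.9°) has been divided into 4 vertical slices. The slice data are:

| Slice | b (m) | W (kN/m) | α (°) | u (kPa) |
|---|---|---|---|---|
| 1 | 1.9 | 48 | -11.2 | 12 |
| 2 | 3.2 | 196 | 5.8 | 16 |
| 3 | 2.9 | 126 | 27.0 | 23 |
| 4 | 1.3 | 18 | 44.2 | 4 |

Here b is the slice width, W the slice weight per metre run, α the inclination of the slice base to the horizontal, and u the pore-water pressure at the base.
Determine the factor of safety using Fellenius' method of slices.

Ordinary method of slices: FS = Σ[c'·Δl_i + (W_i cosα_i − u_i·Δl_i)·tanφ'] / Σ W_i sinα_i, with Δl_i = b_i / cosα_i.
Slice 1: Δl = 1.9/cos(-11.2°) = 1.937 m; N'_1 = 48·cos(-11.2°) − 12·1.937 = 23.8; c'Δl = 27.70; W sinα = -9.3
Slice 2: Δl = 3.2/cos5.8° = 3.216 m; N'_2 = 196·cos5.8° − 16·3.216 = 143.5; c'Δl = 46.00; W sinα = 19.8
Slice 3: Δl = 2.9/cos27.0° = 3.255 m; N'_3 = 126·cos27.0° − 23·3.255 = 37.4; c'Δl = 46.54; W sinα = 57.2
Slice 4: Δl = 1.3/cos44.2° = 1.813 m; N'_4 = 18·cos44.2° − 4·1.813 = 5.7; c'Δl = 25.93; W sinα = 12.5
Σc'Δl = 146.2 kN/m; ΣN' = 210.4 kN/m; ΣW sinα = 80.2 kN/m
Resisting = 146.2 + 210.4·tan26.9° = 146.2 + 106.8 = 252.9 kN/m
FS = 252.9 / 80.2 = 3.152

FS = 3.15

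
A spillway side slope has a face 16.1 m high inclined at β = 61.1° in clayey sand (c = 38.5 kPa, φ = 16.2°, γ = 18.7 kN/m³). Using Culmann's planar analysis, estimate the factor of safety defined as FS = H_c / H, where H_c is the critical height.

H_c = (4c/γ) · sinβ cosφ / [1 − cos(β − φ)]
    = (4·38.5/18.7) · sin61.1°·cos16.2° / [1 − cos44.9°]
    = 8.235 · 0.8407 / 0.2917 = 23.74 m
FS = H_c / H = 23.74 / 16.1 = 1.474

FS = 1.47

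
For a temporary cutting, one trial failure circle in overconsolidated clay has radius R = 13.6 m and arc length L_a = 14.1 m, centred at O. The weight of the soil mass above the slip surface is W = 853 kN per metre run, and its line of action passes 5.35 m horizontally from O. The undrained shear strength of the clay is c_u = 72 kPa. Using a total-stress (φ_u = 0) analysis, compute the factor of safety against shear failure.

Taking moments about the centre O, the resisting moment is provided by the undrained shear strength acting along the arc:
M_R = c_u·L_a·R = 72·14.10·13.6 = 13806.7 kN·m/m
M_D = W·d = 853·5.35 = 4563.5 kN·m/m
FS = M_R / M_D = 13806.7 / 4563.5 = 3.025

FS = 3.03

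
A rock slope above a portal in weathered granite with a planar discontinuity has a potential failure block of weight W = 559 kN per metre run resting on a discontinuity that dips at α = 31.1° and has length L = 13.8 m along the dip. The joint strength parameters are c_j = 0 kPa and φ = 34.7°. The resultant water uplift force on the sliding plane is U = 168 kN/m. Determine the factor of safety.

Resolving the block weight along and normal to the plane and applying the Mohr–Coulomb strength on the joint:
N' = W cosα − U = 559·cos31.1° − 168 = 310.7 kN/m
Driving force T = W sinα = 559·sin31.1° = 288.7 kN/m
Resisting force R = c_j·L + N'·tanφ = 0·13.8 + 310.7·tan34.7° = 0.0 + 215.1 = 215.1 kN/m
FS = R / T = 215.1 / 288.7 = 0.745

FS = 0.74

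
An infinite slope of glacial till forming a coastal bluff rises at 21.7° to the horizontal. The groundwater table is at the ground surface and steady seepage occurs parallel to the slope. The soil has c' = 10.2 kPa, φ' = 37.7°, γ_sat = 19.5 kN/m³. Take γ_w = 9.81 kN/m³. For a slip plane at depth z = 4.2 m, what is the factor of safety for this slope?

With seepage parallel to the slope and the water table at the surface, the effective normal stress on the slip plane uses the buoyant unit weight γ' = γ_sat − γ_w while the driving shear stress uses γ_sat:
FS = [c' + γ' z cos²β tanφ'] / [γ_sat z sinβ cosβ]
γ' = 19.5 − 9.81 = 9.69 kN/m³
Numerator = 10.2 + 9.69·4.2·cos²21.7°·tan37.7° = 10.2 + 9.69·4.2·0.8633·0.7729 = 37.355 kPa
Denominator = 19.5·4.2·sin21.7°·cos21.7° = 19.5·4.2·0.3697·0.9291 = 28.136 kPa
FS = 37.355 / 28.136 = 1.328

FS = 1.33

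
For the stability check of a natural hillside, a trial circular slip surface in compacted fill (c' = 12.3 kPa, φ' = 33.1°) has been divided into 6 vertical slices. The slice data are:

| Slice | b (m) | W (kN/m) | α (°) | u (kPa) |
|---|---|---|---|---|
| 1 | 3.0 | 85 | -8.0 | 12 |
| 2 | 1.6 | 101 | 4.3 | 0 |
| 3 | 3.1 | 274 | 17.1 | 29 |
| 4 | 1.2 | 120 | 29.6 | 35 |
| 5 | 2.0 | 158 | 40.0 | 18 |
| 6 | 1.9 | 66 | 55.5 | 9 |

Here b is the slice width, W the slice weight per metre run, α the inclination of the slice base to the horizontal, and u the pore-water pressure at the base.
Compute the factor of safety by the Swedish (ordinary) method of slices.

Ordinary method of slices: FS = Σ[c'·Δl_i + (W_i cosα_i − u_i·Δl_i)·tanφ'] / Σ W_i sinα_i, with Δl_i = b_i / cosα_i.
Slice 1: Δl = 3.0/cos(-8.0°) = 3.029 m; N'_1 = 85·cos(-8.0°) − 12·3.029 = 47.8; c'Δl = 37.26; W sinα = -11.8
Slice 2: Δl = 1.6/cos4.3° = 1.605 m; N'_2 = 101·cos4.3° − 0·1.605 = 100.7; c'Δl = 19.74; W sinα = 7.6
Slice 3: Δl = 3.1/cos17.1° = 3.243 m; N'_3 = 274·cos17.1° − 29·3.243 = 167.8; c'Δl = 39.89; W sinα = 80.6
Slice 4: Δl = 1.2/cos29.6° = 1.380 m; N'_4 = 120·cos29.6° − 35·1.380 = 56.0; c'Δl = 16.98; W sinα = 59.3
Slice 5: Δl = 2.0/cos40.0° = 2.611 m; N'_5 = 158·cos40.0° − 18·2.611 = 74.0; c'Δl = 32.11; W sinα = 101.6
Slice 6: Δl = 1.9/cos55.5° = 3.354 m; N'_6 = 66·cos55.5° − 9·3.354 = 7.2; c'Δl = 41.26; W sinα = 54.4
Σc'Δl = 187.2 kN/m; ΣN' = 453.6 kN/m; ΣW sinα = 291.5 kN/m
Resisting = 187.2 + 453.6·tan33.1° = 187.2 + 295.7 = 483.0 kN/m
FS = 483.0 / 291.5 = 1.657

FS = 1.66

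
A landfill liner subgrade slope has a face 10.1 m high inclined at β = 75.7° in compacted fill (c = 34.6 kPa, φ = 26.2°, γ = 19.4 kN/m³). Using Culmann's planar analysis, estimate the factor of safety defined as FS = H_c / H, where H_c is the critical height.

H_c = (4c/γ) · sinβ cosφ / [1 − cos(β − φ)]
    = (4·34.6/19.4) · sin75.7°·cos26.2° / [1 − cos49.5°]
    = 7.134 · 0.8695 / 0.3506 = 17.69 m
FS = H_c / H = 17.69 / 10.1 = 1.752

FS = 1.75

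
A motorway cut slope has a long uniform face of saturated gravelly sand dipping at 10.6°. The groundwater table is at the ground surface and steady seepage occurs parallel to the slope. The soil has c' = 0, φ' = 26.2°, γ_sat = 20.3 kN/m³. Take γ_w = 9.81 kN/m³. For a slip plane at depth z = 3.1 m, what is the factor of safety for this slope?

FS = 1.36

With seepage parallel to the slope and the water table at the surface, the effective normal stress on the slip plane uses the buoyant unit weight γ' = γ_sat − γ_w while the driving shear stress uses γ_sat:
FS = [c' + γ' z cos²β tanφ'] / [γ_sat z sinβ cosβ]
(For c' = 0 this reduces to FS = (γ'/γ_sat)·tanφ'/tanβ.)
γ' = 20.3 − 9.81 = 10.49 kN/m³
Numerator = 0.0 + 10.49·3.1·cos²10.6°·tan26.2° = 0.0 + 10.49·3.1·0.9662·0.4921 = 15.460 kPa
Denominator = 20.3·3.1·sin10.6°·cos10.6° = 20.3·3.1·0.1840·0.9829 = 11.379 kPa
FS = 15.460 / 11.379 = 1.359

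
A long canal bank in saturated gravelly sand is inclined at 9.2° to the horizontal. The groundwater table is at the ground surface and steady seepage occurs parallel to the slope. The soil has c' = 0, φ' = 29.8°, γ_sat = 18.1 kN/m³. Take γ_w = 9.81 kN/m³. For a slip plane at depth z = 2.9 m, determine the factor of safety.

With seepage parallel to the slope and the water table at the surface, the effective normal stress on the slip plane uses the buoyant unit weight γ' = γ_sat − γ_w while the driving shear stress uses γ_sat:
FS = [c' + γ' z cos²β tanφ'] / [γ_sat z sinβ cosβ]
(For c' = 0 this reduces to FS = (γ'/γ_sat)·tanφ'/tanβ.)
γ' = 18.1 − 9.81 = 8.29 kN/m³
Numerator = 0.0 + 8.29·2.9·cos²9.2°·tan29.8° = 0.0 + 8.29·2.9·0.9744·0.5727 = 13.416 kPa
Denominator = 18.1·2.9·sin9.2°·cos9.2° = 18.1·2.9·0.1599·0.9871 = 8.284 kPa
FS = 13.416 / 8.284 = 1.620

FS = 1.62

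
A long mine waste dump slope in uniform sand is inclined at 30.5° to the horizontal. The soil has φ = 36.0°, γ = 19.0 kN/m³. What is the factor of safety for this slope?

FS = 1.23

For a dry cohesionless infinite slope the factor of safety is FS = tanφ / tanβ.
FS = tan36.0° / tan30.5° = 0.7265 / 0.5890 = 1.233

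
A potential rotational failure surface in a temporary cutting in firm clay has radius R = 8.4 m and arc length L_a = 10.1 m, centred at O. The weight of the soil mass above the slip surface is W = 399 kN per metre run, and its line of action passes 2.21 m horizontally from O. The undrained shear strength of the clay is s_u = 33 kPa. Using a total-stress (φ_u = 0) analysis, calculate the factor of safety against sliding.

Taking moments about the centre O, the resisting moment is provided by the undrained shear strength acting along the arc:
M_R = s_u·L_a·R = 33·10.10·8.4 = 2799.7 kN·m/m
M_D = W·d = 399·2.21 = 881.8 kN·m/m
FS = M_R / M_D = 2799.7 / 881.8 = 3.175

FS = 3.18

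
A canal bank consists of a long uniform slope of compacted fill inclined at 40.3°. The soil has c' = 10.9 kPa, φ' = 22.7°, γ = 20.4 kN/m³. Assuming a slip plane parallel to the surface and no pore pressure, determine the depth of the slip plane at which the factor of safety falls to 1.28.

z = 1.38 m

Setting FS = 1.28 in FS = [c' + γz cos²β tanφ'] / [γz sinβ cosβ] and solving for z:
z = c' / [γ cosβ (FS·sinβ − cosβ·tanφ')]
  = 10.9 / [20.4·cos40.3°·(1.28·sin40.3° − cos40.3°·tan22.7°)]
  = 10.9 / [20.4·0.7627·(1.28·0.6468 − 0.7627·0.4183)]
  = 10.9 / 7.9171 = 1.377 m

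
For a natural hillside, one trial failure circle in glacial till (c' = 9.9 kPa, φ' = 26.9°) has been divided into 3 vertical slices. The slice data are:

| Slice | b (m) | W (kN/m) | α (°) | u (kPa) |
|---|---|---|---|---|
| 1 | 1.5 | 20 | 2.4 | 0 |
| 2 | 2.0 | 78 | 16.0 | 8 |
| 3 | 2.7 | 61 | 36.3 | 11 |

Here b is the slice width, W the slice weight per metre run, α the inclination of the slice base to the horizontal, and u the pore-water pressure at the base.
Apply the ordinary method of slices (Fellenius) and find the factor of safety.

Ordinary method of slices: FS = Σ[c'·Δl_i + (W_i cosα_i − u_i·Δl_i)·tanφ'] / Σ W_i sinα_i, with Δl_i = b_i / cosα_i.
Slice 1: Δl = 1.5/cos2.4° = 1.501 m; N'_1 = 20·cos2.4° − 0·1.501 = 20.0; c'Δl = 14.86; W sinα = 0.8
Slice 2: Δl = 2.0/cos16.0° = 2.081 m; N'_2 = 78·cos16.0° − 8·2.081 = 58.3; c'Δl = 20.60; W sinα = 21.5
Slice 3: Δl = 2.7/cos36.3° = 3.350 m; N'_3 = 61·cos36.3° − 11·3.350 = 12.3; c'Δl = 33.17; W sinα = 36.1
Σc'Δl = 68.6 kN/m; ΣN' = 90.6 kN/m; ΣW sinα = 58.5 kN/m
Resisting = 68.6 + 90.6·tan26.9° = 68.6 + 46.0 = 114.6 kN/m
FS = 114.6 / 58.5 = 1.961

FS = 1.96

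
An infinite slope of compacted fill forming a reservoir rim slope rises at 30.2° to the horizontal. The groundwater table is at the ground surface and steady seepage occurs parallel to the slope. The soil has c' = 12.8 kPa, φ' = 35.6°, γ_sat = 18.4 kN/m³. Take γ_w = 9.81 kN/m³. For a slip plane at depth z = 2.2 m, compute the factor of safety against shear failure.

With seepage parallel to the slope and the water table at the surface, the effective normal stress on the slip plane uses the buoyant unit weight γ' = γ_sat − γ_w while the driving shear stress uses γ_sat:
FS = [c' + γ' z cos²β tanφ'] / [γ_sat z sinβ cosβ]
γ' = 18.4 − 9.81 = 8.59 kN/m³
Numerator = 12.8 + 8.59·2.2·cos²30.2°·tan35.6° = 12.8 + 8.59·2.2·0.7470·0.7159 = 22.906 kPa
Denominator = 18.4·2.2·sin30.2°·cos30.2° = 18.4·2.2·0.5030·0.8643 = 17.599 kPa
FS = 22.906 / 17.599 = 1.302

FS = 1.30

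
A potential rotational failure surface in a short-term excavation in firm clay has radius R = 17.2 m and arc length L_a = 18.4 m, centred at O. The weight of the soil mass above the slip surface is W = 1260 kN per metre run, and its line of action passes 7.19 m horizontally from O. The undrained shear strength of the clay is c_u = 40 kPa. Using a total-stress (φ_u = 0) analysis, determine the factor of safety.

Taking moments about the centre O, the resisting moment is provided by the undrained shear strength acting along the arc:
M_R = c_u·L_a·R = 40·18.40·17.2 = 12659.2 kN·m/m
M_D = W·d = 1260·7.19 = 9059.4 kN·m/m
FS = M_R / M_D = 12659.2 / 9059.4 = 1.397

FS = 1.40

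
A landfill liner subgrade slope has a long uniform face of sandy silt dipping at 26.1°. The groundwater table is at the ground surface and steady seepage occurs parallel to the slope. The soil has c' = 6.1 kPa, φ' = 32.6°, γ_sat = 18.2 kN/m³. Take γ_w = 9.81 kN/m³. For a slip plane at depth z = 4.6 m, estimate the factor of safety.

With seepage parallel to the slope and the water table at the surface, the effective normal stress on the slip plane uses the buoyant unit weight γ' = γ_sat − γ_w while the driving shear stress uses γ_sat:
FS = [c' + γ' z cos²β tanφ'] / [γ_sat z sinβ cosβ]
γ' = 18.2 − 9.81 = 8.39 kN/m³
Numerator = 6.1 + 8.39·4.6·cos²26.1°·tan32.6° = 6.1 + 8.39·4.6·0.8065·0.6395 = 26.005 kPa
Denominator = 18.2·4.6·sin26.1°·cos26.1° = 18.2·4.6·0.4399·0.8980 = 33.076 kPa
FS = 26.005 / 33.076 = 0.786

FS = 0.79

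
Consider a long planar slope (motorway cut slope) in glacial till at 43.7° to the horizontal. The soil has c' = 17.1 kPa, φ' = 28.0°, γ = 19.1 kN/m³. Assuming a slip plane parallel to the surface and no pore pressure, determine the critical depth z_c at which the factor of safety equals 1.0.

Setting FS = 1.00 in FS = [c' + γz cos²β tanφ'] / [γz sinβ cosβ] and solving for z:
z = c' / [γ cosβ (FS·sinβ − cosβ·tanφ')]
  = 17.1 / [19.1·cos43.7°·(1.00·sin43.7° − cos43.7°·tan28.0°)]
  = 17.1 / [19.1·0.7230·(1.00·0.6909 − 0.7230·0.5317)]
  = 17.1 / 4.2320 = 4.041 m

z_c = 4.04 m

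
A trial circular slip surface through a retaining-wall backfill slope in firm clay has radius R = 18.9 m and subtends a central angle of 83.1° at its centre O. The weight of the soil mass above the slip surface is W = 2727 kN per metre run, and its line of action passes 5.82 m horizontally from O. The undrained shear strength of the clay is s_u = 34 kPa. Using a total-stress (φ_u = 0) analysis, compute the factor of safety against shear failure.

Taking moments about the centre O, the resisting moment is provided by the undrained shear strength acting along the arc:
Arc length L_a = R·θ = 18.9·(83.1°·π/180) = 18.9·1.4504 = 27.41 m
M_R = s_u·L_a·R = 34·27.41·18.9 = 17614.9 kN·m/m
M_D = W·d = 2727·5.82 = 15871.1 kN·m/m
FS = M_R / M_D = 17614.9 / 15871.1 = 1.110

FS = 1.11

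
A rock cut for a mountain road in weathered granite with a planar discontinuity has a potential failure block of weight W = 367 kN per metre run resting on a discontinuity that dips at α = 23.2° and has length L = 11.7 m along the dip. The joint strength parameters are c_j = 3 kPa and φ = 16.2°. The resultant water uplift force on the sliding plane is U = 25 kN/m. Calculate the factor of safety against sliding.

FS = 0.87

Resolving the block weight along and normal to the plane and applying the Mohr–Coulomb strength on the joint:
N' = W cosα − U = 367·cos23.2° − 25 = 312.3 kN/m
Driving force T = W sinα = 367·sin23.2° = 144.6 kN/m
Resisting force R = c_j·L + N'·tanφ = 3·11.7 + 312.3·tan16.2° = 35.1 + 90.7 = 125.8 kN/m
FS = R / T = 125.8 / 144.6 = 0.870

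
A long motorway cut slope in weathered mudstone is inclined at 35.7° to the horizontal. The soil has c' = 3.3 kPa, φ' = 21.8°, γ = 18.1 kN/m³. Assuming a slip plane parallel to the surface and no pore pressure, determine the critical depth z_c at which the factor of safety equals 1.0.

Setting FS = 1.00 in FS = [c' + γz cos²β tanφ'] / [γz sinβ cosβ] and solving for z:
z = c' / [γ cosβ (FS·sinβ − cosβ·tanφ')]
  = 3.3 / [18.1·cos35.7°·(1.00·sin35.7° − cos35.7°·tan21.8°)]
  = 3.3 / [18.1·0.8121·(1.00·0.5835 − 0.8121·0.4000)]
  = 3.3 / 3.8030 = 0.868 m

z_c = 0.87 m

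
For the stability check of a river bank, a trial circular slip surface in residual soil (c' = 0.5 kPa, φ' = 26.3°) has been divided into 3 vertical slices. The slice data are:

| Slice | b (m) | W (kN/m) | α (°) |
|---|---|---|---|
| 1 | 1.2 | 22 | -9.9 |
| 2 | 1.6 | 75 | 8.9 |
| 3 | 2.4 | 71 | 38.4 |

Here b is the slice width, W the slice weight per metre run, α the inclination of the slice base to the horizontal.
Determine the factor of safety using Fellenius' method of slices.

FS = 1.50

Ordinary method of slices: FS = Σ[c'·Δl_i + (W_i cosα_i)·tanφ'] / Σ W_i sinα_i, with Δl_i = b_i / cosα_i.
Slice 1: Δl = 1.2/cos(-9.9°) = 1.218 m; N'_1 = 22·cos(-9.9°) = 21.7; c'Δl = 0.61; W sinα = -3.8
Slice 2: Δl = 1.6/cos8.9° = 1.619 m; N'_2 = 75·cos8.9° = 74.1; c'Δl = 0.81; W sinα = 11.6
Slice 3: Δl = 2.4/cos38.4° = 3.062 m; N'_3 = 71·cos38.4° = 55.6; c'Δl = 1.53; W sinα = 44.1
Σc'Δl = 3.0 kN/m; ΣN' = 151.4 kN/m; ΣW sinα = 51.9 kN/m
Resisting = 3.0 + 151.4·tan26.3° = 3.0 + 74.8 = 77.8 kN/m
FS = 77.8 / 51.9 = 1.498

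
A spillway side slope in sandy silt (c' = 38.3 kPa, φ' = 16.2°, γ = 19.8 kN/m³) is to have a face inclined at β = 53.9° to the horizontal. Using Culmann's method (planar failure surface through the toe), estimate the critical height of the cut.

Culmann's analysis gives the critical failure plane at α_cr = (β + φ')/2 = (53.9 + 16.2)/2 = 35.0°, and the critical height
H_c = (4c'/γ) · sinβ cosφ' / [1 − cos(β − φ')]
    = (4·38.3/19.8) · sin53.9°·cos16.2° / [1 − cos(37.7°)]
    = 7.737 · 0.8080·0.9603 / [1 − 0.7912]
    = 7.737 · 0.7759 / 0.2088
    = 28.76 m

H_c = 28.76 m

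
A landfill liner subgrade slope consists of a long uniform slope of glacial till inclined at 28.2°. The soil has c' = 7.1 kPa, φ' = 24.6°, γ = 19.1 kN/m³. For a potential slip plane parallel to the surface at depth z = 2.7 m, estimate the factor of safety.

For an infinite slope with a slip plane parallel to the surface (no pore pressure): FS = [c' + γz cos²β tanφ'] / [γz sinβ cosβ].
γz = 19.1·2.7 = 51.57 kN/m²
Numerator = 7.1 + 51.57·cos²28.2°·tan24.6° = 7.1 + 51.57·0.7767·0.4578 = 25.438 kPa
Denominator = 51.57·sin28.2°·cos28.2° = 51.57·0.4726·0.8813 = 21.477 kPa
FS = 25.438 / 21.477 = 1.184

FS = 1.18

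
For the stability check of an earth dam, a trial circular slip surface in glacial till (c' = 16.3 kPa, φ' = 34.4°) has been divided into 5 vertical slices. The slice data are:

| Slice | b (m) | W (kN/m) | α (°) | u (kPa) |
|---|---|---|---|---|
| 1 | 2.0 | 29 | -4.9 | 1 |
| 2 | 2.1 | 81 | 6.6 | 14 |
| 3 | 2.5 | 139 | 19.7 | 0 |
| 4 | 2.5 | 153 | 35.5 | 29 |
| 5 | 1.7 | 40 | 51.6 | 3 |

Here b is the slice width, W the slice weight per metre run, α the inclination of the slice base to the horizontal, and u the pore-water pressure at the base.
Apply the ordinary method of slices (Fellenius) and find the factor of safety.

Ordinary method of slices: FS = Σ[c'·Δl_i + (W_i cosα_i − u_i·Δl_i)·tanφ'] / Σ W_i sinα_i, with Δl_i = b_i / cosα_i.
Slice 1: Δl = 2.0/cos(-4.9°) = 2.007 m; N'_1 = 29·cos(-4.9°) − 1·2.007 = 26.9; c'Δl = 32.72; W sinα = -2.5
Slice 2: Δl = 2.1/cos6.6° = 2.114 m; N'_2 = 81·cos6.6° − 14·2.114 = 50.9; c'Δl = 34.46; W sinα = 9.3
Slice 3: Δl = 2.5/cos19.7° = 2.655 m; N'_3 = 139·cos19.7° − 0·2.655 = 130.9; c'Δl = 43.28; W sinα = 46.9
Slice 4: Δl = 2.5/cos35.5° = 3.071 m; N'_4 = 153·cos35.5° − 29·3.071 = 35.5; c'Δl = 50.05; W sinα = 88.8
Slice 5: Δl = 1.7/cos51.6° = 2.737 m; N'_5 = 40·cos51.6° − 3·2.737 = 16.6; c'Δl = 44.61; W sinα = 31.3
Σc'Δl = 205.1 kN/m; ΣN' = 260.8 kN/m; ΣW sinα = 173.9 kN/m
Resisting = 205.1 + 260.8·tan34.4° = 205.1 + 178.5 = 383.7 kN/m
FS = 383.7 / 173.9 = 2.206

FS = 2.21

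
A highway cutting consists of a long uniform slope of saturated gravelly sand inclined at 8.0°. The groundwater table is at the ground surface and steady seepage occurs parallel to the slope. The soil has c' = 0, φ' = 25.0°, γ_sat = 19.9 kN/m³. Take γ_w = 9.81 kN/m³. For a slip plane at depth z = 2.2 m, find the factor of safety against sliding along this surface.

With seepage parallel to the slope and the water table at the surface, the effective normal stress on the slip plane uses the buoyant unit weight γ' = γ_sat − γ_w while the driving shear stress uses γ_sat:
FS = [c' + γ' z cos²β tanφ'] / [γ_sat z sinβ cosβ]
(For c' = 0 this reduces to FS = (γ'/γ_sat)·tanφ'/tanβ.)
γ' = 19.9 − 9.81 = 10.09 kN/m³
Numerator = 0.0 + 10.09·2.2·cos²8.0°·tan25.0° = 0.0 + 10.09·2.2·0.9806·0.4663 = 10.151 kPa
Denominator = 19.9·2.2·sin8.0°·cos8.0° = 19.9·2.2·0.1392·0.9903 = 6.034 kPa
FS = 10.151 / 6.034 = 1.682

FS = 1.68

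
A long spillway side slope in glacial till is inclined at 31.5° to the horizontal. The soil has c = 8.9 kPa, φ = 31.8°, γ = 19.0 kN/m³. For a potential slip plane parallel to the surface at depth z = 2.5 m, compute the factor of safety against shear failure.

For an infinite slope with a slip plane parallel to the surface (no pore pressure): FS = [c + γz cos²β tanφ] / [γz sinβ cosβ].
γz = 19.0·2.5 = 47.50 kN/m²
Numerator = 8.9 + 47.50·cos²31.5°·tan31.8° = 8.9 + 47.50·0.7270·0.6200 = 30.311 kPa
Denominator = 47.50·sin31.5°·cos31.5° = 47.50·0.5225·0.8526 = 21.161 kPa
FS = 30.311 / 21.161 = 1.432

FS = 1.43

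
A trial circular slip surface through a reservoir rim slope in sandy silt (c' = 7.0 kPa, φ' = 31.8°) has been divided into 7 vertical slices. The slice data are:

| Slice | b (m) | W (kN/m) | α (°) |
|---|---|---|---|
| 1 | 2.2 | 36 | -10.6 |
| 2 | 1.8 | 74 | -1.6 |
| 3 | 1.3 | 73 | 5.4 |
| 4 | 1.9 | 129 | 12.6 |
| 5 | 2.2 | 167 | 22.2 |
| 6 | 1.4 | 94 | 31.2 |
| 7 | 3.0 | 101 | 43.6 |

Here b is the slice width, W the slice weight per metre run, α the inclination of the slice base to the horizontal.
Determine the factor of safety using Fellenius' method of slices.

FS = 2.36

Ordinary method of slices: FS = Σ[c'·Δl_i + (W_i cosα_i)·tanφ'] / Σ W_i sinα_i, with Δl_i = b_i / cosα_i.
Slice 1: Δl = 2.2/cos(-10.6°) = 2.238 m; N'_1 = 36·cos(-10.6°) = 35.4; c'Δl = 15.67; W sinα = -6.6
Slice 2: Δl = 1.8/cos(-1.6°) = 1.801 m; N'_2 = 74·cos(-1.6°) = 74.0; c'Δl = 12.60; W sinα = -2.1
Slice 3: Δl = 1.3/cos5.4° = 1.306 m; N'_3 = 73·cos5.4° = 72.7; c'Δl = 9.14; W sinα = 6.9
Slice 4: Δl = 1.9/cos12.6° = 1.947 m; N'_4 = 129·cos12.6° = 125.9; c'Δl = 13.63; W sinα = 28.1
Slice 5: Δl = 2.2/cos22.2° = 2.376 m; N'_5 = 167·cos22.2° = 154.6; c'Δl = 16.63; W sinα = 63.1
Slice 6: Δl = 1.4/cos31.2° = 1.637 m; N'_6 = 94·cos31.2° = 80.4; c'Δl = 11.46; W sinα = 48.7
Slice 7: Δl = 3.0/cos43.6° = 4.143 m; N'_7 = 101·cos43.6° = 73.1; c'Δl = 29.00; W sinα = 69.7
Σc'Δl = 108.1 kN/m; ΣN' = 616.1 kN/m; ΣW sinα = 207.8 kN/m
Resisting = 108.1 + 616.1·tan31.8° = 108.1 + 382.0 = 490.1 kN/m
FS = 490.1 / 207.8 = 2.359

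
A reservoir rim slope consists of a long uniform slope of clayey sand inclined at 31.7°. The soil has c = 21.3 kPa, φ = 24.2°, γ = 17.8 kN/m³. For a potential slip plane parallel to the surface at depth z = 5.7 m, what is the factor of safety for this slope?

For an infinite slope with a slip plane parallel to the surface (no pore pressure): FS = [c + γz cos²β tanφ] / [γz sinβ cosβ].
γz = 17.8·5.7 = 101.46 kN/m²
Numerator = 21.3 + 101.46·cos²31.7°·tan24.2° = 21.3 + 101.46·0.7239·0.4494 = 54.307 kPa
Denominator = 101.46·sin31.7°·cos31.7° = 101.46·0.5255·0.8508 = 45.360 kPa
FS = 54.307 / 45.360 = 1.197

FS = 1.20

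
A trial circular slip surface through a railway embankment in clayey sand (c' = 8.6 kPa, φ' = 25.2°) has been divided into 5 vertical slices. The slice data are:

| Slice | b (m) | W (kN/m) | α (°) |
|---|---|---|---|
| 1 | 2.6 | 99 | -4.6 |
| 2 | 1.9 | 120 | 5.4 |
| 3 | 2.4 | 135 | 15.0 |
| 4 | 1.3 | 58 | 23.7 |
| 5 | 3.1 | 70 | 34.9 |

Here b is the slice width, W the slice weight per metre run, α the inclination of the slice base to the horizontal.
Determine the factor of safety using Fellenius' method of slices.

FS = 3.16

Ordinary method of slices: FS = Σ[c'·Δl_i + (W_i cosα_i)·tanφ'] / Σ W_i sinα_i, with Δl_i = b_i / cosα_i.
Slice 1: Δl = 2.6/cos(-4.6°) = 2.608 m; N'_1 = 99·cos(-4.6°) = 98.7; c'Δl = 22.43; W sinα = -7.9
Slice 2: Δl = 1.9/cos5.4° = 1.908 m; N'_2 = 120·cos5.4° = 119.5; c'Δl = 16.41; W sinα = 11.3
Slice 3: Δl = 2.4/cos15.0° = 2.485 m; N'_3 = 135·cos15.0° = 130.4; c'Δl = 21.37; W sinα = 34.9
Slice 4: Δl = 1.3/cos23.7° = 1.420 m; N'_4 = 58·cos23.7° = 53.1; c'Δl = 12.21; W sinα = 23.3
Slice 5: Δl = 3.1/cos34.9° = 3.780 m; N'_5 = 70·cos34.9° = 57.4; c'Δl = 32.51; W sinα = 40.1
Σc'Δl = 104.9 kN/m; ΣN' = 459.1 kN/m; ΣW sinα = 101.7 kN/m
Resisting = 104.9 + 459.1·tan25.2° = 104.9 + 216.0 = 320.9 kN/m
FS = 320.9 / 101.7 = 3.157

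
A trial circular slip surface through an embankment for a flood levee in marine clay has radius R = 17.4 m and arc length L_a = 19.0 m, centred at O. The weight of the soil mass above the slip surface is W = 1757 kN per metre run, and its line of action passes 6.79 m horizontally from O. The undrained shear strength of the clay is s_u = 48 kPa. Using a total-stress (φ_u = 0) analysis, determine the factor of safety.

FS = 1.33

Taking moments about the centre O, the resisting moment is provided by the undrained shear strength acting along the arc:
M_R = s_u·L_a·R = 48·19.00·17.4 = 15868.8 kN·m/m
M_D = W·d = 1757·6.79 = 11930.0 kN·m/m
FS = M_R / M_D = 15868.8 / 11930.0 = 1.330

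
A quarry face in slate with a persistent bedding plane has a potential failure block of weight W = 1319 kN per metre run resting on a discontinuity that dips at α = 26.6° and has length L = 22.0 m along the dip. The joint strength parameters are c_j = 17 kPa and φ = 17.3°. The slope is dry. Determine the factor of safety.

FS = 1.26

Resolving the block weight along and normal to the plane and applying the Mohr–Coulomb strength on the joint:
N' = W cosα = 1319·cos26.6° = 1179.4 kN/m
Driving force T = W sinα = 1319·sin26.6° = 590.6 kN/m
Resisting force R = c_j·L + N'·tanφ = 17·22.0 + 1179.4·tan17.3° = 374.0 + 367.3 = 741.3 kN/m
FS = R / T = 741.3 / 590.6 = 1.255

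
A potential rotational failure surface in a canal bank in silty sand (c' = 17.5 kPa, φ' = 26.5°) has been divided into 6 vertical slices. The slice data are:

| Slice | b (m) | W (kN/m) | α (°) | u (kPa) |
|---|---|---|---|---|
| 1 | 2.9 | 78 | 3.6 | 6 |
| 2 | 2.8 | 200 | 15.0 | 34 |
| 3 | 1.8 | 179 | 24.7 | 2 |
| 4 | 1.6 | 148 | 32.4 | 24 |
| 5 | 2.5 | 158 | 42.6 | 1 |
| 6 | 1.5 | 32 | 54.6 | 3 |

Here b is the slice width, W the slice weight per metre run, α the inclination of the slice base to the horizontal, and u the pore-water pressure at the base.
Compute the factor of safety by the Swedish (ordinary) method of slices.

Ordinary method of slices: FS = Σ[c'·Δl_i + (W_i cosα_i − u_i·Δl_i)·tanφ'] / Σ W_i sinα_i, with Δl_i = b_i / cosα_i.
Slice 1: Δl = 2.9/cos3.6° = 2.906 m; N'_1 = 78·cos3.6° − 6·2.906 = 60.4; c'Δl = 50.85; W sinα = 4.9
Slice 2: Δl = 2.8/cos15.0° = 2.899 m; N'_2 = 200·cos15.0° − 34·2.899 = 94.6; c'Δl = 50.73; W sinα = 51.8
Slice 3: Δl = 1.8/cos24.7° = 1.981 m; N'_3 = 179·cos24.7° − 2·1.981 = 158.7; c'Δl = 34.67; W sinα = 74.8
Slice 4: Δl = 1.6/cos32.4° = 1.895 m; N'_4 = 148·cos32.4° − 24·1.895 = 79.5; c'Δl = 33.16; W sinα = 79.3
Slice 5: Δl = 2.5/cos42.6° = 3.396 m; N'_5 = 158·cos42.6° − 1·3.396 = 112.9; c'Δl = 59.44; W sinα = 106.9
Slice 6: Δl = 1.5/cos54.6° = 2.589 m; N'_6 = 32·cos54.6° − 3·2.589 = 10.8; c'Δl = 45.31; W sinα = 26.1
Σc'Δl = 274.2 kN/m; ΣN' = 516.9 kN/m; ΣW sinα = 343.8 kN/m
Resisting = 274.2 + 516.9·tan26.5° = 274.2 + 257.7 = 531.9 kN/m
FS = 531.9 / 343.8 = 1.547

FS = 1.55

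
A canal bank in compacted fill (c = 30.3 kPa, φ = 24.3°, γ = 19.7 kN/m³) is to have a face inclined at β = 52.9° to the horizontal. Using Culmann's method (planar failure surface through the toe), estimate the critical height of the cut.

H_c = 36.65 m

Culmann's analysis gives the critical failure plane at α_cr = (β + φ)/2 = (52.9 + 24.3)/2 = 38.6°, and the critical height
H_c = (4c/γ) · sinβ cosφ / [1 − cos(β − φ)]
    = (4·30.3/19.7) · sin52.9°·cos24.3° / [1 − cos(28.6°)]
    = 6.152 · 0.7976·0.9114 / [1 − 0.8780]
    = 6.152 · 0.7269 / 0.1220
    = 36.65 m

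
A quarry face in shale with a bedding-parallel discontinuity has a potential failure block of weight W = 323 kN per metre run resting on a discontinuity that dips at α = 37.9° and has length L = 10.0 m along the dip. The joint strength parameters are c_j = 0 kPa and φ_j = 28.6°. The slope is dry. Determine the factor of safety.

FS = 0.70

Resolving the block weight along and normal to the plane and applying the Mohr–Coulomb strength on the joint:
N' = W cosα = 323·cos37.9° = 254.9 kN/m
Driving force T = W sinα = 323·sin37.9° = 198.4 kN/m
Resisting force R = c_j·L + N'·tanφ_j = 0·10.0 + 254.9·tan28.6° = 0.0 + 139.0 = 139.0 kN/m
FS = R / T = 139.0 / 198.4 = 0.700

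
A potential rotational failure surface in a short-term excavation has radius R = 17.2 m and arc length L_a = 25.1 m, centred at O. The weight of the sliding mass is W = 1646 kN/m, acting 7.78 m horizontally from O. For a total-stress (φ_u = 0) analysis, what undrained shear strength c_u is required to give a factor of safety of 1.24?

c_u = 36.8 kPa

FS = c_u·L_a·R / (W·d), so c_u = FS·W·d / (L_a·R).
c_u = 1.24·1646·7.78 / (25.10·17.2) = 15879.3 / 431.72 = 36.78 kPa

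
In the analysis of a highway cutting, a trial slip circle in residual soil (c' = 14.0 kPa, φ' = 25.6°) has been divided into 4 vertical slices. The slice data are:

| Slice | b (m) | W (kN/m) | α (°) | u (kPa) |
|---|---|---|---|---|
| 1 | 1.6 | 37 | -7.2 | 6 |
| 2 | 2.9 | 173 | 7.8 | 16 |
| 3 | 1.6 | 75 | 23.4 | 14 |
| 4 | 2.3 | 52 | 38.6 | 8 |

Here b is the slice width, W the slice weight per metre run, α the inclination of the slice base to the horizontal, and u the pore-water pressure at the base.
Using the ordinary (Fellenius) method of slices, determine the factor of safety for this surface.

Ordinary method of slices: FS = Σ[c'·Δl_i + (W_i cosα_i − u_i·Δl_i)·tanφ'] / Σ W_i sinα_i, with Δl_i = b_i / cosα_i.
Slice 1: Δl = 1.6/cos(-7.2°) = 1.613 m; N'_1 = 37·cos(-7.2°) − 6·1.613 = 27.0; c'Δl = 22.58; W sinα = -4.6
Slice 2: Δl = 2.9/cos7.8° = 2.927 m; N'_2 = 173·cos7.8° − 16·2.927 = 124.6; c'Δl = 40.98; W sinα = 23.5
Slice 3: Δl = 1.6/cos23.4° = 1.743 m; N'_3 = 75·cos23.4° − 14·1.743 = 44.4; c'Δl = 24.41; W sinα = 29.8
Slice 4: Δl = 2.3/cos38.6° = 2.943 m; N'_4 = 52·cos38.6° − 8·2.943 = 17.1; c'Δl = 41.20; W sinα = 32.4
Σc'Δl = 129.2 kN/m; ΣN' = 213.1 kN/m; ΣW sinα = 81.1 kN/m
Resisting = 129.2 + 213.1·tan25.6° = 129.2 + 102.1 = 231.3 kN/m
FS = 231.3 / 81.1 = 2.853

FS = 2.85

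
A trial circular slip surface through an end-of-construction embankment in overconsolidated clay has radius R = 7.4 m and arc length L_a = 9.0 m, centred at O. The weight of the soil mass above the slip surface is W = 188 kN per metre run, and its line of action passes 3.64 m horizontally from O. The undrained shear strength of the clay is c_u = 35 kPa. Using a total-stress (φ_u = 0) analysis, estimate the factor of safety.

Taking moments about the centre O, the resisting moment is provided by the undrained shear strength acting along the arc:
M_R = c_u·L_a·R = 35·9.00·7.4 = 2331.0 kN·m/m
M_D = W·d = 188·3.64 = 684.3 kN·m/m
FS = M_R / M_D = 2331.0 / 684.3 = 3.406

FS = 3.41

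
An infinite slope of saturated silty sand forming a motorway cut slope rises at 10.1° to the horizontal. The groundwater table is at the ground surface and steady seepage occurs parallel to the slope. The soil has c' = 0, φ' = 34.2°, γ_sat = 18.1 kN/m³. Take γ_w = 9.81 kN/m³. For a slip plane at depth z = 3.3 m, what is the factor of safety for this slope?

With seepage parallel to the slope and the water table at the surface, the effective normal stress on the slip plane uses the buoyant unit weight γ' = γ_sat − γ_w while the driving shear stress uses γ_sat:
FS = [c' + γ' z cos²β tanφ'] / [γ_sat z sinβ cosβ]
(For c' = 0 this reduces to FS = (γ'/γ_sat)·tanφ'/tanβ.)
γ' = 18.1 − 9.81 = 8.29 kN/m³
Numerator = 0.0 + 8.29·3.3·cos²10.1°·tan34.2° = 0.0 + 8.29·3.3·0.9692·0.6796 = 18.020 kPa
Denominator = 18.1·3.3·sin10.1°·cos10.1° = 18.1·3.3·0.1754·0.9845 = 10.312 kPa
FS = 18.020 / 10.312 = 1.747

FS = 1.75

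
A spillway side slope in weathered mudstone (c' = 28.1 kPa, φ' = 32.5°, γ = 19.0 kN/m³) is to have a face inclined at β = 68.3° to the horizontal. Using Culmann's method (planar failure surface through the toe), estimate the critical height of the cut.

Culmann's analysis gives the critical failure plane at α_cr = (β + φ')/2 = (68.3 + 32.5)/2 = 50.4°, and the critical height
H_c = (4c'/γ) · sinβ cosφ' / [1 − cos(β − φ')]
    = (4·28.1/19.0) · sin68.3°·cos32.5° / [1 − cos(35.8°)]
    = 5.916 · 0.9291·0.8434 / [1 − 0.8111]
    = 5.916 · 0.7836 / 0.1889
    = 24.54 m

H_c = 24.54 m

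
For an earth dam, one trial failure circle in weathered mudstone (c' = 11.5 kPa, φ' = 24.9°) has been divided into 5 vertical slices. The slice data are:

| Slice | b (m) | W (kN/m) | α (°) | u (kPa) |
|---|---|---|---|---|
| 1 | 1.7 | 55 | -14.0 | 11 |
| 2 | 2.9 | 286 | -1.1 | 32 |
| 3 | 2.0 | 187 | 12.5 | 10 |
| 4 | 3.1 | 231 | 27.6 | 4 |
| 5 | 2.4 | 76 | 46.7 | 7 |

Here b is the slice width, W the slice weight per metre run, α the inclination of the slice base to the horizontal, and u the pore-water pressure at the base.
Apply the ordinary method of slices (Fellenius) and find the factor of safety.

Ordinary method of slices: FS = Σ[c'·Δl_i + (W_i cosα_i − u_i·Δl_i)·tanφ'] / Σ W_i sinα_i, with Δl_i = b_i / cosα_i.
Slice 1: Δl = 1.7/cos(-14.0°) = 1.752 m; N'_1 = 55·cos(-14.0°) − 11·1.752 = 34.1; c'Δl = 20.15; W sinα = -13.3
Slice 2: Δl = 2.9/cos(-1.1°) = 2.901 m; N'_2 = 286·cos(-1.1°) − 32·2.901 = 193.1; c'Δl = 33.36; W sinα = -5.5
Slice 3: Δl = 2.0/cos12.5° = 2.049 m; N'_3 = 187·cos12.5° − 10·2.049 = 162.1; c'Δl = 23.56; W sinα = 40.5
Slice 4: Δl = 3.1/cos27.6° = 3.498 m; N'_4 = 231·cos27.6° − 4·3.498 = 190.7; c'Δl = 40.23; W sinα = 107.0
Slice 5: Δl = 2.4/cos46.7° = 3.499 m; N'_5 = 76·cos46.7° − 7·3.499 = 27.6; c'Δl = 40.24; W sinα = 55.3
Σc'Δl = 157.5 kN/m; ΣN' = 607.7 kN/m; ΣW sinα = 184.0 kN/m
Resisting = 157.5 + 607.7·tan24.9° = 157.5 + 282.1 = 439.6 kN/m
FS = 439.6 / 184.0 = 2.389

FS = 2.39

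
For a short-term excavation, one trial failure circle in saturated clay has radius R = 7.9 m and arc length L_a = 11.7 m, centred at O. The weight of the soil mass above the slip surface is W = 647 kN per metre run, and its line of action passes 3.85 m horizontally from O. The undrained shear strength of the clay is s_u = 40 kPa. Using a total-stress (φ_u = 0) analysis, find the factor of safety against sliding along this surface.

Taking moments about the centre O, the resisting moment is provided by the undrained shear strength acting along the arc:
M_R = s_u·L_a·R = 40·11.70·7.9 = 3697.2 kN·m/m
M_D = W·d = 647·3.85 = 2491.0 kN·m/m
FS = M_R / M_D = 3697.2 / 2491.0 = 1.484

FS = 1.48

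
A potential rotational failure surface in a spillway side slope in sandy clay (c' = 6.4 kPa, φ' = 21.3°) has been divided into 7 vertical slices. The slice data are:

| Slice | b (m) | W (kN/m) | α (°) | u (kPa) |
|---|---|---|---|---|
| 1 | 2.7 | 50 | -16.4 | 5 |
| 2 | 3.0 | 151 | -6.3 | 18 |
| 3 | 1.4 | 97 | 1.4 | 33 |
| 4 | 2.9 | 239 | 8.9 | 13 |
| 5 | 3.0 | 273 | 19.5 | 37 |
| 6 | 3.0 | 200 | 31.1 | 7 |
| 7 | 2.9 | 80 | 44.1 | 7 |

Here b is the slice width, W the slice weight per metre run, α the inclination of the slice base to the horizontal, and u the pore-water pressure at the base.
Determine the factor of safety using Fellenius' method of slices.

Ordinary method of slices: FS = Σ[c'·Δl_i + (W_i cosα_i − u_i·Δl_i)·tanφ'] / Σ W_i sinα_i, with Δl_i = b_i / cosα_i.
Slice 1: Δl = 2.7/cos(-16.4°) = 2.815 m; N'_1 = 50·cos(-16.4°) − 5·2.815 = 33.9; c'Δl = 18.01; W sinα = -14.1
Slice 2: Δl = 3.0/cos(-6.3°) = 3.018 m; N'_2 = 151·cos(-6.3°) − 18·3.018 = 95.8; c'Δl = 19.32; W sinα = -16.6
Slice 3: Δl = 1.4/cos1.4° = 1.400 m; N'_3 = 97·cos1.4° − 33·1.400 = 50.8; c'Δl = 8.96; W sinα = 2.4
Slice 4: Δl = 2.9/cos8.9° = 2.935 m; N'_4 = 239·cos8.9° − 13·2.935 = 198.0; c'Δl = 18.79; W sinα = 37.0
Slice 5: Δl = 3.0/cos19.5° = 3.183 m; N'_5 = 273·cos19.5° − 37·3.183 = 139.6; c'Δl = 20.37; W sinα = 91.1
Slice 6: Δl = 3.0/cos31.1° = 3.504 m; N'_6 = 200·cos31.1° − 7·3.504 = 146.7; c'Δl = 22.42; W sinα = 103.3
Slice 7: Δl = 2.9/cos44.1° = 4.038 m; N'_7 = 80·cos44.1° − 7·4.038 = 29.2; c'Δl = 25.85; W sinα = 55.7
Σc'Δl = 133.7 kN/m; ΣN' = 693.9 kN/m; ΣW sinα = 258.8 kN/m
Resisting = 133.7 + 693.9·tan21.3° = 133.7 + 270.5 = 404.2 kN/m
FS = 404.2 / 258.8 = 1.562

FS = 1.56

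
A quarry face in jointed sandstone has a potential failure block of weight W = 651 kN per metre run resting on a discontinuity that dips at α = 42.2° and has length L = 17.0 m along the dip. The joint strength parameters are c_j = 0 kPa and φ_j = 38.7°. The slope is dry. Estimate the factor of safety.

Resolving the block weight along and normal to the plane and applying the Mohr–Coulomb strength on the joint:
N' = W cosα = 651·cos42.2° = 482.3 kN/m
Driving force T = W sinα = 651·sin42.2° = 437.3 kN/m
Resisting force R = c_j·L + N'·tanφ_j = 0·17.0 + 482.3·tan38.7° = 0.0 + 386.4 = 386.4 kN/m
FS = R / T = 386.4 / 437.3 = 0.884

FS = 0.88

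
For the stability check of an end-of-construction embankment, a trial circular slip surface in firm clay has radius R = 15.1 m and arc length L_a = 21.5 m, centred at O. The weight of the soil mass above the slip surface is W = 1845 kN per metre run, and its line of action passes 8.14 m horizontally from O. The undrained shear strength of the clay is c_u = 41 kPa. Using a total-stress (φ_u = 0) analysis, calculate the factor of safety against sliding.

Taking moments about the centre O, the resisting moment is provided by the undrained shear strength acting along the arc:
M_R = c_u·L_a·R = 41·21.50·15.1 = 13310.6 kN·m/m
M_D = W·d = 1845·8.14 = 15018.3 kN·m/m
FS = M_R / M_D = 13310.6 / 15018.3 = 0.886

FS = 0.89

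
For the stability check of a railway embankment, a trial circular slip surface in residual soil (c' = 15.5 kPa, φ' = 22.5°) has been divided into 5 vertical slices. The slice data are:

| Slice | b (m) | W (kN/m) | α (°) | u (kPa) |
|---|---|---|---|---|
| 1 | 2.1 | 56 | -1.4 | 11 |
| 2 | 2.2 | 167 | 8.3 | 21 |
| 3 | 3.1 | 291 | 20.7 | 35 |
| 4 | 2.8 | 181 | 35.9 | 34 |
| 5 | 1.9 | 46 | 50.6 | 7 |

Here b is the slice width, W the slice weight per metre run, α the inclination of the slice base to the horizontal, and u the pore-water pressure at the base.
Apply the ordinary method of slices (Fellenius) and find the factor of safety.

FS = 1.35

Ordinary method of slices: FS = Σ[c'·Δl_i + (W_i cosα_i − u_i·Δl_i)·tanφ'] / Σ W_i sinα_i, with Δl_i = b_i / cosα_i.
Slice 1: Δl = 2.1/cos(-1.4°) = 2.101 m; N'_1 = 56·cos(-1.4°) − 11·2.101 = 32.9; c'Δl = 32.56; W sinα = -1.4
Slice 2: Δl = 2.2/cos8.3° = 2.223 m; N'_2 = 167·cos8.3° − 21·2.223 = 118.6; c'Δl = 34.46; W sinα = 24.1
Slice 3: Δl = 3.1/cos20.7° = 3.314 m; N'_3 = 291·cos20.7° − 35·3.314 = 156.2; c'Δl = 51.37; W sinα = 102.9
Slice 4: Δl = 2.8/cos35.9° = 3.457 m; N'_4 = 181·cos35.9° − 34·3.457 = 29.1; c'Δl = 53.58; W sinα = 106.1
Slice 5: Δl = 1.9/cos50.6° = 2.993 m; N'_5 = 46·cos50.6° − 7·2.993 = 8.2; c'Δl = 46.40; W sinα = 35.5
Σc'Δl = 218.4 kN/m; ΣN' = 345.0 kN/m; ΣW sinα = 267.3 kN/m
Resisting = 218.4 + 345.0·tan22.5° = 218.4 + 142.9 = 361.3 kN/m
FS = 361.3 / 267.3 = 1.352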